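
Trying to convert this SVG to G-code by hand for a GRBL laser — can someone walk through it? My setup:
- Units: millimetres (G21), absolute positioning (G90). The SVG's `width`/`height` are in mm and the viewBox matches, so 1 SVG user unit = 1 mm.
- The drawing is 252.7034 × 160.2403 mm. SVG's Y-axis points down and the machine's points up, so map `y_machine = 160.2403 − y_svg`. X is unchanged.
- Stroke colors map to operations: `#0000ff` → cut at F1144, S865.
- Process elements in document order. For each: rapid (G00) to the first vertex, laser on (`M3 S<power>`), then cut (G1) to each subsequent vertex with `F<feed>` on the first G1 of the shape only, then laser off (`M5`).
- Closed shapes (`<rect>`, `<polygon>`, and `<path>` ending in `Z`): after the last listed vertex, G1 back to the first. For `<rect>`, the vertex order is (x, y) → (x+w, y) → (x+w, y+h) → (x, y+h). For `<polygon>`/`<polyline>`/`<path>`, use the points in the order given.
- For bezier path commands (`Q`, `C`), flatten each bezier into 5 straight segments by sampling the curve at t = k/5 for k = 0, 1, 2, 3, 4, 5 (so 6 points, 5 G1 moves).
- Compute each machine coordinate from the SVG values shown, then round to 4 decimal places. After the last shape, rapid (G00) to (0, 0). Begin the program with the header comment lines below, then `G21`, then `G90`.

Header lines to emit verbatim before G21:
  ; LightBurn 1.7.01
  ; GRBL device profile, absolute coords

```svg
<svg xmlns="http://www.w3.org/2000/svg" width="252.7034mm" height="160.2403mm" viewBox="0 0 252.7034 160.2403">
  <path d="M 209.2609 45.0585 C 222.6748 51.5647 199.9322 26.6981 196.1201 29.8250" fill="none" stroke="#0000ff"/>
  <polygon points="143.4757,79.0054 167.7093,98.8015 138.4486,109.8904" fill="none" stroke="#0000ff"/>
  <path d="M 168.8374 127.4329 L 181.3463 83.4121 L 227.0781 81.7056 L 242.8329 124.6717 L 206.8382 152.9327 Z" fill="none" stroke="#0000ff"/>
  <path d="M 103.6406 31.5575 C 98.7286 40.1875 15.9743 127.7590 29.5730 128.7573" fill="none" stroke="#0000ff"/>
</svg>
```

; LightBurn 1.7.01
; GRBL device profile, absolute coords
G21
G90
G00 X209.2609 Y115.1818
M3 S865
G1 X213.4112 Y114.5679 F1144
G1 X211.5280 Y118.6339
G1 X206.2557 Y124.5301
G1 X200.2383 Y129.4072
G1 X196.1201 Y130.4153
M5
G00 X143.4757 Y81.2349
M3 S865
G1 X167.7093 Y61.4388 F1144
G1 X138.4486 Y50.3499
G1 X143.4757 Y81.2349
M5
G00 X168.8374 Y32.8074
M3 S865
G1 X181.3463 Y76.8282 F1144
G1 X227.0781 Y78.5347
G1 X242.8329 Y35.5686
G1 X206.8382 Y7.3076
G1 X168.8374 Y32.8074
M5
G00 X103.6406 Y128.6828
M3 S865
G1 X92.7459 Y115.3559 F1144
G1 X71.5304 Y91.0278
G1 X48.3555 Y63.6432
G1 X31.5826 Y41.1466
G1 X29.5730 Y31.4830
M5
G00 X0.0000 Y0.0000

1 u = 1 mm; y_m = 160.2403 − y.

[1] `<path>` cubic bezier, #0000ff→cut S865 F1144: (209.2609,115.1818) → (213.4112,114.5679) → (211.5280,118.6339) → (206.2557,124.5301) → (200.2383,129.4072) → (196.1201,130.4153)

[2] `<polygon>` regular polygon, #0000ff→cut S865 F1144: (143.4757,81.2349) → (167.7093,61.4388) → (138.4486,50.3499) → (143.4757,81.2349) (closed)

[3] `<path>` regular polygon, #0000ff→cut S865 F1144: (168.8374,32.8074) → (181.3463,76.8282) → (227.0781,78.5347) → (242.8329,35.5686) → (206.8382,7.3076) → (168.8374,32.8074) (closed)

[4] `<path>` cubic bezier, #0000ff→cut S865 F1144: (103.6406,128.6828) → (92.7459,115.3559) → (71.5304,91.0278) → (48.3555,63.6432) → (31.5826,41.1466) → (29.5730,31.4830)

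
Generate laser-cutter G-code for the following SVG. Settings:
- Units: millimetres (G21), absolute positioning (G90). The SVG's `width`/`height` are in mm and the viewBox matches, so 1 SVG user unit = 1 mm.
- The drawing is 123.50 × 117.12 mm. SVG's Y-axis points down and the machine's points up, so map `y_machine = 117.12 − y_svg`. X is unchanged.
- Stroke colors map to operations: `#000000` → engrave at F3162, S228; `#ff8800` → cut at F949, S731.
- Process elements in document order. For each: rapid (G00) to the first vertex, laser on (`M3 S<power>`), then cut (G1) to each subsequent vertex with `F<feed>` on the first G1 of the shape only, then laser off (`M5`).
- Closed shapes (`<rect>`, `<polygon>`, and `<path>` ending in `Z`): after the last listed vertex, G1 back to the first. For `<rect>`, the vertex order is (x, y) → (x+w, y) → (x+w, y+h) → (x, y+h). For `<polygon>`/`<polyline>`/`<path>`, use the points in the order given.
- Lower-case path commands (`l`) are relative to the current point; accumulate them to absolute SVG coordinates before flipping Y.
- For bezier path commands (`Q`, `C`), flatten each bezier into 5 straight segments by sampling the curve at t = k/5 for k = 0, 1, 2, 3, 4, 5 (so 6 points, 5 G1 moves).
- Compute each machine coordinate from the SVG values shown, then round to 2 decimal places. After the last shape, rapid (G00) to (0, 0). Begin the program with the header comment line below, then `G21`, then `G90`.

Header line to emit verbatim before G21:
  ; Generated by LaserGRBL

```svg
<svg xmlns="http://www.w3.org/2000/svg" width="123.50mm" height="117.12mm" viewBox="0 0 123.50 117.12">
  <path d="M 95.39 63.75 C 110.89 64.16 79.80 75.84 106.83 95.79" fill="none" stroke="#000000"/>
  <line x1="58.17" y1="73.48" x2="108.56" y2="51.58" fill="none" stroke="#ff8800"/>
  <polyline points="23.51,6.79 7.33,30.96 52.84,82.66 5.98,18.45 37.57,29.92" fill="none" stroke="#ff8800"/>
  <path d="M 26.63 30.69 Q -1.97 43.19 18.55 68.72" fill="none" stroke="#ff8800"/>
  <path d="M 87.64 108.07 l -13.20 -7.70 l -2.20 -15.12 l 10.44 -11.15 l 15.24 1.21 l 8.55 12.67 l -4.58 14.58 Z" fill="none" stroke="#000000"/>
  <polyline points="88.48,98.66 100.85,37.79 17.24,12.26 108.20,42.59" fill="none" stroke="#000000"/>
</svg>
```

viewBox `0 0 123.50 117.12` with mm width/height → 1 unit = 1 mm. Flip: y_m = 117.12 − y_svg.

**Shape 1** — `<path>` cubic bezier, stroke `#000000` → engrave (S228, F3162). Control points (SVG): P0=(95.39,63.75), P1=(110.89,64.16), P2=(79.80,75.84), P3=(106.83,95.79); sampled at t=k/5. Machine vertices: (95.39,53.37) → (99.94,51.80) → (98.33,47.66) → (95.59,41.11) → (96.75,32.28) → (106.83,21.33). Open path.

**Shape 2** — `<line>` line segment, stroke `#ff8800` → cut (S731, F949). Machine vertices: (58.17,43.64) → (108.56,65.54). Open path.

**Shape 3** — `<polyline>` open polyline, stroke `#ff8800` → cut (S731, F949). Machine vertices: (23.51,110.33) → (7.33,86.16) → (52.84,34.46) → (5.98,98.67) → (37.57,87.20). Open path.

**Shape 4** — `<path>` quadratic bezier, stroke `#ff8800` → cut (S731, F949). Control points (SVG): P0=(26.63,30.69), P1=(-1.97,43.19), P2=(18.55,68.72); sampled at t=k/5. Machine vertices: (26.63,86.43) → (17.15,80.91) → (11.61,74.35) → (9.99,66.74) → (12.31,58.09) → (18.55,48.40). Open path.

**Shape 5** — `<path>` regular polygon, stroke `#000000` → engrave (S228, F3162). Machine vertices: (87.64,9.05) → (74.44,16.75) → (72.24,31.87) → (82.68,43.02) → (97.92,41.81) → (106.47,29.14) → (101.89,14.56) → (87.64,9.05). Closed: final G1 returns to the first vertex.

**Shape 6** — `<polyline>` open polyline, stroke `#000000` → engrave (S228, F3162). Machine vertices: (88.48,18.46) → (100.85,79.33) → (17.24,104.86) → (108.20,74.53). Open path.

; Generated by LaserGRBL
G21
G90
G00 X95.39 Y53.37
M3 S228
G1 X99.94 Y51.80 F3162
G1 X98.33 Y47.66
G1 X95.59 Y41.11
G1 X96.75 Y32.28
G1 X106.83 Y21.33
M5
G00 X58.17 Y43.64
M3 S731
G1 X108.56 Y65.54 F949
M5
G00 X23.51 Y110.33
M3 S731
G1 X7.33 Y86.16 F949
G1 X52.84 Y34.46
G1 X5.98 Y98.67
G1 X37.57 Y87.20
M5
G00 X26.63 Y86.43
M3 S731
G1 X17.15 Y80.91 F949
G1 X11.61 Y74.35
G1 X9.99 Y66.74
G1 X12.31 Y58.09
G1 X18.55 Y48.40
M5
G00 X87.64 Y9.05
M3 S228
G1 X74.44 Y16.75 F3162
G1 X72.24 Y31.87
G1 X82.68 Y43.02
G1 X97.92 Y41.81
G1 X106.47 Y29.14
G1 X101.89 Y14.56
G1 X87.64 Y9.05
M5
G00 X88.48 Y18.46
M3 S228
G1 X100.85 Y79.33 F3162
G1 X17.24 Y104.86
G1 X108.20 Y74.53
M5
G00 X0.00 Y0.00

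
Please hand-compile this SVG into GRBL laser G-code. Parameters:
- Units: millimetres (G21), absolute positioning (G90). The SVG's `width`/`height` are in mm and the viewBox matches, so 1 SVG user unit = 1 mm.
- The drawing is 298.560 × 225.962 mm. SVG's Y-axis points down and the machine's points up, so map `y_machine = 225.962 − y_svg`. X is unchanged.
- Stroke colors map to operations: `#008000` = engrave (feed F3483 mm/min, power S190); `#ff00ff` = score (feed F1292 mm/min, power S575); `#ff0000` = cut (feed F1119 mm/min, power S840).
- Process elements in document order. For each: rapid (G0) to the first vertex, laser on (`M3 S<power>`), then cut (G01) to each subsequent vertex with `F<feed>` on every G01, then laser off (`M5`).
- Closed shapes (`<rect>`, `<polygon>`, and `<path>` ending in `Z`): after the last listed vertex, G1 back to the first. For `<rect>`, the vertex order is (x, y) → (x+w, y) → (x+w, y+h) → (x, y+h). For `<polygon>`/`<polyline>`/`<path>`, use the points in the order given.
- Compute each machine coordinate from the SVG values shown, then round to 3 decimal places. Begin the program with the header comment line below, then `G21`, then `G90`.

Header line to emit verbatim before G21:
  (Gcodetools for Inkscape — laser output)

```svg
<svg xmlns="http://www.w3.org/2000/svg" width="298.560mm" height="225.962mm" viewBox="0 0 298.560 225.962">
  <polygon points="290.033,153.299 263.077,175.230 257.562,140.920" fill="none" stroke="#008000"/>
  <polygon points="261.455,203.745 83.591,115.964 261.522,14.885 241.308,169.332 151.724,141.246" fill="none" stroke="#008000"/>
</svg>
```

1 u = 1 mm; y_m = 225.962 − y.

[1] `<polygon>` regular polygon, #008000→engrave S190 F3483: (290.033,72.663) → (263.077,50.732) → (257.562,85.042) → (290.033,72.663) (closed)

[2] `<polygon>` closed polygon, #008000→engrave S190 F3483: (261.455,22.217) → (83.591,109.998) → (261.522,211.077) → (241.308,56.630) → (151.724,84.716) → (261.455,22.217) (closed)

(Gcodetools for Inkscape — laser output)
G21
G90
G0 X290.033 Y72.663
M3 S190
G01 X263.077 Y50.732 F3483
G01 X257.562 Y85.042 F3483
G01 X290.033 Y72.663 F3483
M5
G0 X261.455 Y22.217
M3 S190
G01 X83.591 Y109.998 F3483
G01 X261.522 Y211.077 F3483
G01 X241.308 Y56.630 F3483
G01 X151.724 Y84.716 F3483
G01 X261.455 Y22.217 F3483
M5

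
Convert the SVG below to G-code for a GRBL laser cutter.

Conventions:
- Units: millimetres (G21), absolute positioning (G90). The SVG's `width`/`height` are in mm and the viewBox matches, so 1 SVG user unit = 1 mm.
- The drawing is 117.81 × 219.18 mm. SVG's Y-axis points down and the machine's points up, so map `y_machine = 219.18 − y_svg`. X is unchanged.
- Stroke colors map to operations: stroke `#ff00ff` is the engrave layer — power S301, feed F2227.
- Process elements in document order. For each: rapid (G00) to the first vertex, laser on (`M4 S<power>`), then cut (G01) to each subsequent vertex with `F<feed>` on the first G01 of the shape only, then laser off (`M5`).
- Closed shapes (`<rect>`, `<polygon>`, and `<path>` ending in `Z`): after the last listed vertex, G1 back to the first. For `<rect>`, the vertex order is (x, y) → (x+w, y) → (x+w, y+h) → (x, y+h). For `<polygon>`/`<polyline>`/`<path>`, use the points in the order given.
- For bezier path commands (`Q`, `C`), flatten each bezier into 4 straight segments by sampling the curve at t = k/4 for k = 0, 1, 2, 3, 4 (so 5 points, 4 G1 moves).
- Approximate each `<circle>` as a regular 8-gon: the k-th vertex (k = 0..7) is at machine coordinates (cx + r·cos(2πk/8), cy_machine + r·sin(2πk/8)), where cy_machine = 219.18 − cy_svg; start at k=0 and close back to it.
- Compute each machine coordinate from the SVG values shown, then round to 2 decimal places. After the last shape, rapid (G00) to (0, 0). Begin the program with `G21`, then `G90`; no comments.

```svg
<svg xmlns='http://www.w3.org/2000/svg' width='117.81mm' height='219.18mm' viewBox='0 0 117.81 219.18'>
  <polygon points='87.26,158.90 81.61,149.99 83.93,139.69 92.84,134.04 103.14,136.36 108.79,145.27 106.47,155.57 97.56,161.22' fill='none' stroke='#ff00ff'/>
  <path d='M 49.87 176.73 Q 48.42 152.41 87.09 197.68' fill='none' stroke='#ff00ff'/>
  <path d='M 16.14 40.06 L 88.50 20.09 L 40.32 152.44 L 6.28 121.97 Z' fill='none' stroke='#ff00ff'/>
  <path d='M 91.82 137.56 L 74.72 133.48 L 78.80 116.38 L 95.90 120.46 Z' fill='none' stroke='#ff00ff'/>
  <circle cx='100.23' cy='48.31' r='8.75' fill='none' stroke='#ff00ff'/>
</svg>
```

G21
G90
G00 X87.26 Y60.28
M4 S301
G01 X81.61 Y69.19 F2227
G01 X83.93 Y79.49
G01 X92.84 Y85.14
G01 X103.14 Y82.82
G01 X108.79 Y73.91
G01 X106.47 Y63.61
G01 X97.56 Y57.96
G01 X87.26 Y60.28
M5
G00 X49.87 Y42.45
M4 S301
G01 X51.65 Y50.26 F2227
G01 X58.45 Y49.37
G01 X70.26 Y39.79
G01 X87.09 Y21.50
M5
G00 X16.14 Y179.12
M4 S301
G01 X88.50 Y199.09 F2227
G01 X40.32 Y66.74
G01 X6.28 Y97.21
G01 X16.14 Y179.12
M5
G00 X91.82 Y81.62
M4 S301
G01 X74.72 Y85.70 F2227
G01 X78.80 Y102.80
G01 X95.90 Y98.72
G01 X91.82 Y81.62
M5
G00 X108.98 Y170.87
M4 S301
G01 X106.42 Y177.06 F2227
G01 X100.23 Y179.62
G01 X94.04 Y177.06
G01 X91.48 Y170.87
G01 X94.04 Y164.68
G01 X100.23 Y162.12
G01 X106.42 Y164.68
G01 X108.98 Y170.87
M5
G00 X0.00 Y0.00

1 u = 1 mm; y_m = 219.18 − y.

[1] `<polygon>` regular polygon, #ff00ff→engrave S301 F2227: (87.26,60.28) → (81.61,69.19) → (83.93,79.49) → (92.84,85.14) → (103.14,82.82) → (108.79,73.91) → (106.47,63.61) → (97.56,57.96) → (87.26,60.28) (closed)

[2] `<path>` quadratic bezier, #ff00ff→engrave S301 F2227: (49.87,42.45) → (51.65,50.26) → (58.45,49.37) → (70.26,39.79) → (87.09,21.50)

[3] `<path>` closed polygon, #ff00ff→engrave S301 F2227: (16.14,179.12) → (88.50,199.09) → (40.32,66.74) → (6.28,97.21) → (16.14,179.12) (closed)

[4] `<path>` regular polygon, #ff00ff→engrave S301 F2227: (91.82,81.62) → (74.72,85.70) → (78.80,102.80) → (95.90,98.72) → (91.82,81.62) (closed)

[5] `<circle>` circle, #ff00ff→engrave S301 F2227: (108.98,170.87) → (106.42,177.06) → (100.23,179.62) → (94.04,177.06) → (91.48,170.87) → (94.04,164.68) → (100.23,162.12) → (106.42,164.68) → (108.98,170.87) (closed)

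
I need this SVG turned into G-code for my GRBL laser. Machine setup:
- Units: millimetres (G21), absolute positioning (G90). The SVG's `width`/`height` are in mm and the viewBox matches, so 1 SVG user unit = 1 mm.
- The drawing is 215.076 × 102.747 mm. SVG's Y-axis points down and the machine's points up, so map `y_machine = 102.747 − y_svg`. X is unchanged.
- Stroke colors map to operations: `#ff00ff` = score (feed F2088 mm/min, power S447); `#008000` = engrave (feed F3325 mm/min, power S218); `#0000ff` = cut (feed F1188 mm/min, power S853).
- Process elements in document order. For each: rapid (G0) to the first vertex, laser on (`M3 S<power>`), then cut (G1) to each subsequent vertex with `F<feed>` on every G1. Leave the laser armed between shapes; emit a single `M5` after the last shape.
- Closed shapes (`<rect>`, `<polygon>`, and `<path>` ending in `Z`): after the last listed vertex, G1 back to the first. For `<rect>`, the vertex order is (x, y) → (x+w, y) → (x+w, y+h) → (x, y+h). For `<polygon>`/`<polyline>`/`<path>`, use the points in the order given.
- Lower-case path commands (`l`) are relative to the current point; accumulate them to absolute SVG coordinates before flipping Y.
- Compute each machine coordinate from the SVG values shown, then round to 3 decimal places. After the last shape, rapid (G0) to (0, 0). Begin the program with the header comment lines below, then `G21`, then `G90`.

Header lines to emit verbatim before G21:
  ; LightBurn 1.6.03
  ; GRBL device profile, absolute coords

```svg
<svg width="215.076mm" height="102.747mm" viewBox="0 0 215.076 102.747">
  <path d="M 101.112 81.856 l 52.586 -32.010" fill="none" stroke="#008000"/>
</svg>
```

Since the viewBox matches the mm dimensions, user units are millimetres directly. The only transform is the Y-flip y_m = 102.747 − y_svg.

Shape 1 is a line segment drawn with `<path>`. Its stroke #008000 means engrave at S218, F3325. After flipping Y the toolpath is (101.112,20.891) → (153.698,52.901).

; LightBurn 1.6.03
; GRBL device profile, absolute coords
G21
G90
G0 X101.112 Y20.891
M3 S218
G1 X153.698 Y52.901 F3325
M5
G0 X0.000 Y0.000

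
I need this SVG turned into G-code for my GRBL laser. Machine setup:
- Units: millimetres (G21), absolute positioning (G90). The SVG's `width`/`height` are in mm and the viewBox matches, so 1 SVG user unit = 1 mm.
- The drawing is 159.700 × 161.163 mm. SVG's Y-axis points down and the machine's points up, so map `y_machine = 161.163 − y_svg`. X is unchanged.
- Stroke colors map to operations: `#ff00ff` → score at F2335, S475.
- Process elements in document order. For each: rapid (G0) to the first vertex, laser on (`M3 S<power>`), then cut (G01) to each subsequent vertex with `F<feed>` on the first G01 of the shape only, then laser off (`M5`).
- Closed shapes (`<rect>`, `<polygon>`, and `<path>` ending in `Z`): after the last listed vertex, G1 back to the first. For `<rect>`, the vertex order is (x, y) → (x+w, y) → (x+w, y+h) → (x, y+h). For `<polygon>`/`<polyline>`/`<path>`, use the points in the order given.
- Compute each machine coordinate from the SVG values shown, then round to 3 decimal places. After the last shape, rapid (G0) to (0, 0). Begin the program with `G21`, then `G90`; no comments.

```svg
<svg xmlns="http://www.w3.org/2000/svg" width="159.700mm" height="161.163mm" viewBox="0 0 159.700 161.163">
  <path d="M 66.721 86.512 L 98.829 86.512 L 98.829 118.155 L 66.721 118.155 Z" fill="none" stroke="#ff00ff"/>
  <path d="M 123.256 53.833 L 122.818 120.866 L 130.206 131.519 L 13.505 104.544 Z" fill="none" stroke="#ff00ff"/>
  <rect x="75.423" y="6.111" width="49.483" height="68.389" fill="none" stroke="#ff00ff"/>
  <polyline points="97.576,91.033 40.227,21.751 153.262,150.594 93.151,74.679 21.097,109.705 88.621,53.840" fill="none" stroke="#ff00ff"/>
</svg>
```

1 u = 1 mm; y_m = 161.163 − y.

[1] `<path>` rectangle, #ff00ff→score S475 F2335: (66.721,74.651) → (98.829,74.651) → (98.829,43.008) → (66.721,43.008) → (66.721,74.651) (closed)

[2] `<path>` closed polygon, #ff00ff→score S475 F2335: (123.256,107.330) → (122.818,40.297) → (130.206,29.644) → (13.505,56.619) → (123.256,107.330) (closed)

[3] `<rect>` rectangle, #ff00ff→score S475 F2335: (75.423,155.052) → (124.906,155.052) → (124.906,86.663) → (75.423,86.663) → (75.423,155.052) (closed)

[4] `<polyline>` open polyline, #ff00ff→score S475 F2335: (97.576,70.130) → (40.227,139.412) → (153.262,10.569) → (93.151,86.484) → (21.097,51.458) → (88.621,107.323)

G21
G90
G0 X66.721 Y74.651
M3 S475
G01 X98.829 Y74.651 F2335
G01 X98.829 Y43.008
G01 X66.721 Y43.008
G01 X66.721 Y74.651
M5
G0 X123.256 Y107.330
M3 S475
G01 X122.818 Y40.297 F2335
G01 X130.206 Y29.644
G01 X13.505 Y56.619
G01 X123.256 Y107.330
M5
G0 X75.423 Y155.052
M3 S475
G01 X124.906 Y155.052 F2335
G01 X124.906 Y86.663
G01 X75.423 Y86.663
G01 X75.423 Y155.052
M5
G0 X97.576 Y70.130
M3 S475
G01 X40.227 Y139.412 F2335
G01 X153.262 Y10.569
G01 X93.151 Y86.484
G01 X21.097 Y51.458
G01 X88.621 Y107.323
M5
G0 X0.000 Y0.000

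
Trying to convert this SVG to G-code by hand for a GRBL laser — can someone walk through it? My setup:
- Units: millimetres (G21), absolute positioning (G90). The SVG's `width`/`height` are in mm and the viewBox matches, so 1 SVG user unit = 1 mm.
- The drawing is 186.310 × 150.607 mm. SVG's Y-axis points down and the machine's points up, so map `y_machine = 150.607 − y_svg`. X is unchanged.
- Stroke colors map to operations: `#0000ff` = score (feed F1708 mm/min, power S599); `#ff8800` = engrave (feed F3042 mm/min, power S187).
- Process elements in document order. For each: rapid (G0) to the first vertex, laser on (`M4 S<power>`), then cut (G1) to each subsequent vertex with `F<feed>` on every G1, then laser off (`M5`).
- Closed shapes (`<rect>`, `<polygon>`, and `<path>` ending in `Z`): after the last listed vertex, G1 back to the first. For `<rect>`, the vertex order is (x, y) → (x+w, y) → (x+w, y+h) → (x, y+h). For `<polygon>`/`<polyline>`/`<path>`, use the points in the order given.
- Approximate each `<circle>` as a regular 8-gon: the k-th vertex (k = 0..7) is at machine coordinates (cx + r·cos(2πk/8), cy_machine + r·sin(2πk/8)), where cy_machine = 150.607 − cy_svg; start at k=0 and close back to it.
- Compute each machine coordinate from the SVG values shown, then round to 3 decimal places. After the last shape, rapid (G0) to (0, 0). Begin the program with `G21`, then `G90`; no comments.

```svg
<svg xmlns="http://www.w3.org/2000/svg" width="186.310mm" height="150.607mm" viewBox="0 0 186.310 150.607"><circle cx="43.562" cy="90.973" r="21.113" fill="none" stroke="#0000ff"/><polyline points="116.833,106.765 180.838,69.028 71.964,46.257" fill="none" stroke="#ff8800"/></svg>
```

G21
G90
G0 X64.675 Y59.634
M4 S599
G1 X58.491 Y74.563 F1708
G1 X43.562 Y80.747 F1708
G1 X28.633 Y74.563 F1708
G1 X22.449 Y59.634 F1708
G1 X28.633 Y44.705 F1708
G1 X43.562 Y38.521 F1708
G1 X58.491 Y44.705 F1708
G1 X64.675 Y59.634 F1708
M5
G0 X116.833 Y43.842
M4 S187
G1 X180.838 Y81.579 F3042
G1 X71.964 Y104.350 F3042
M5
G0 X0.000 Y0.000

viewBox `0 0 186.310 150.607` with mm width/height → 1 unit = 1 mm. Flip: y_m = 150.607 − y_svg.

**Shape 1** — `<circle>` circle, stroke `#0000ff` → score (S599, F1708). Machine vertices: (64.675,59.634) → (58.491,74.563) → (43.562,80.747) → (28.633,74.563) → (22.449,59.634) → (28.633,44.705) → (43.562,38.521) → (58.491,44.705) → (64.675,59.634). Closed: final G1 returns to the first vertex.

**Shape 2** — `<polyline>` open polyline, stroke `#ff8800` → engrave (S187, F3042). Machine vertices: (116.833,43.842) → (180.838,81.579) → (71.964,104.350). Open path.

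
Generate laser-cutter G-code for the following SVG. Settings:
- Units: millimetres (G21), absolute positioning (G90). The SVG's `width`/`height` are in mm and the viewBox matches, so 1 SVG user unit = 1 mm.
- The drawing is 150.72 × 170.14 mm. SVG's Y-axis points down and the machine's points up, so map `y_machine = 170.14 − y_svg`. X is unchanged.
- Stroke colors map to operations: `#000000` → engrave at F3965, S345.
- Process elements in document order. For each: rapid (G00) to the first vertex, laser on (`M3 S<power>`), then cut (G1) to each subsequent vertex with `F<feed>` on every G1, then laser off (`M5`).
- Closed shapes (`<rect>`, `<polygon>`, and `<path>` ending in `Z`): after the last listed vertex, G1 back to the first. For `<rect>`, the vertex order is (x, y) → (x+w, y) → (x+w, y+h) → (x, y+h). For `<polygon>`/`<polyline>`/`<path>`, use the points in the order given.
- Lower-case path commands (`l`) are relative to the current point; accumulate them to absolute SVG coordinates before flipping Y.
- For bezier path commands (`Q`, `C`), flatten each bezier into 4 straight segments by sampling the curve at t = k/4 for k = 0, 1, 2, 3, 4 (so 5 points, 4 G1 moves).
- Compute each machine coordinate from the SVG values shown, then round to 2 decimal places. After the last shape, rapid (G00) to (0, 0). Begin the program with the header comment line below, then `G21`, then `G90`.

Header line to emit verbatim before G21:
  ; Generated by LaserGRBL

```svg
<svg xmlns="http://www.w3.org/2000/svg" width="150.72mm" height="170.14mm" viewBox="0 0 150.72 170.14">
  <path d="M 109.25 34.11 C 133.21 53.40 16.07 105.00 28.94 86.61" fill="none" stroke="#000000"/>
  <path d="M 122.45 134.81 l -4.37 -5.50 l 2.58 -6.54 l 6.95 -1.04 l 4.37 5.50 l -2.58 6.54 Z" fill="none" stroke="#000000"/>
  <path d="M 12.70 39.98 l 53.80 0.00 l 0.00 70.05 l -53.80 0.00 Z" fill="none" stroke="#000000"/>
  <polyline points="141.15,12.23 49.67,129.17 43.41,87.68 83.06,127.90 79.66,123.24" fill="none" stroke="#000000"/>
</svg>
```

; Generated by LaserGRBL
G21
G90
G00 X109.25 Y136.03
M3 S345
G1 X105.00 Y117.10 F3965
G1 X73.25 Y95.65 F3965
G1 X39.43 Y81.26 F3965
G1 X28.94 Y83.53 F3965
M5
G00 X122.45 Y35.33
M3 S345
G1 X118.08 Y40.83 F3965
G1 X120.66 Y47.37 F3965
G1 X127.61 Y48.41 F3965
G1 X131.98 Y42.91 F3965
G1 X129.40 Y36.37 F3965
G1 X122.45 Y35.33 F3965
M5
G00 X12.70 Y130.16
M3 S345
G1 X66.50 Y130.16 F3965
G1 X66.50 Y60.11 F3965
G1 X12.70 Y60.11 F3965
G1 X12.70 Y130.16 F3965
M5
G00 X141.15 Y157.91
M3 S345
G1 X49.67 Y40.97 F3965
G1 X43.41 Y82.46 F3965
G1 X83.06 Y42.24 F3965
G1 X79.66 Y46.90 F3965
M5
G00 X0.00 Y0.00

viewBox `0 0 150.72 170.14` with mm width/height → 1 unit = 1 mm. Flip: y_m = 170.14 − y_svg.

**Shape 1** — `<path>` cubic bezier, stroke `#000000` → engrave (S345, F3965). Control points (SVG): P0=(109.25,34.11), P1=(133.21,53.40), P2=(16.07,105.00), P3=(28.94,86.61); sampled at t=k/4. Machine vertices: (109.25,136.03) → (105.00,117.10) → (73.25,95.65) → (39.43,81.26) → (28.94,83.53). Open path.

**Shape 2** — `<path>` regular polygon, stroke `#000000` → engrave (S345, F3965). Machine vertices: (122.45,35.33) → (118.08,40.83) → (120.66,47.37) → (127.61,48.41) → (131.98,42.91) → (129.40,36.37) → (122.45,35.33). Closed: final G1 returns to the first vertex.

**Shape 3** — `<path>` rectangle, stroke `#000000` → engrave (S345, F3965). Machine vertices: (12.70,130.16) → (66.50,130.16) → (66.50,60.11) → (12.70,60.11) → (12.70,130.16). Closed: final G1 returns to the first vertex.

**Shape 4** — `<polyline>` open polyline, stroke `#000000` → engrave (S345, F3965). Machine vertices: (141.15,157.91) → (49.67,40.97) → (43.41,82.46) → (83.06,42.24) → (79.66,46.90). Open path.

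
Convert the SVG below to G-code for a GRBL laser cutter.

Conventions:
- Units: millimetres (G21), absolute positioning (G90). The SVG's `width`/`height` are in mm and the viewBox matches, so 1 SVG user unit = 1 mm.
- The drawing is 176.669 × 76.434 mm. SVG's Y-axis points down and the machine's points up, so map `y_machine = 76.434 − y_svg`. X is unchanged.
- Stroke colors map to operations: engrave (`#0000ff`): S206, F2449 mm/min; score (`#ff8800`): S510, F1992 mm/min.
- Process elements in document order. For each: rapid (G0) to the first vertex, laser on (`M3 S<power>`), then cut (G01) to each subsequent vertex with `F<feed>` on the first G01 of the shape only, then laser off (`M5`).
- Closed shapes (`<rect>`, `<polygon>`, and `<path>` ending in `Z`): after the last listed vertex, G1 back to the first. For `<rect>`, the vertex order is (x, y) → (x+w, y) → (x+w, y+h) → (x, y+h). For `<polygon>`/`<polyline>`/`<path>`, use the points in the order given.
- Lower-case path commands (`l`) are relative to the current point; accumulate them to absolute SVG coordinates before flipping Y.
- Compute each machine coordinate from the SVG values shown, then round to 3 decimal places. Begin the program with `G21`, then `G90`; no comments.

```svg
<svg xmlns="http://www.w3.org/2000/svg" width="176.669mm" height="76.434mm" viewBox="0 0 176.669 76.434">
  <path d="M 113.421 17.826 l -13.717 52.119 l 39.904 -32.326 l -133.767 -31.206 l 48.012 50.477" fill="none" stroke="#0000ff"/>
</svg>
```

viewBox `0 0 176.669 76.434` with mm width/height → 1 unit = 1 mm. Flip: y_m = 76.434 − y_svg.

**Shape 1** — `<path>` open polyline, stroke `#0000ff` → engrave (S206, F2449). Machine vertices: (113.421,58.608) → (99.704,6.489) → (139.608,38.815) → (5.841,70.021) → (53.853,19.544). Open path.

G21
G90
G0 X113.421 Y58.608
M3 S206
G01 X99.704 Y6.489 F2449
G01 X139.608 Y38.815
G01 X5.841 Y70.021
G01 X53.853 Y19.544
M5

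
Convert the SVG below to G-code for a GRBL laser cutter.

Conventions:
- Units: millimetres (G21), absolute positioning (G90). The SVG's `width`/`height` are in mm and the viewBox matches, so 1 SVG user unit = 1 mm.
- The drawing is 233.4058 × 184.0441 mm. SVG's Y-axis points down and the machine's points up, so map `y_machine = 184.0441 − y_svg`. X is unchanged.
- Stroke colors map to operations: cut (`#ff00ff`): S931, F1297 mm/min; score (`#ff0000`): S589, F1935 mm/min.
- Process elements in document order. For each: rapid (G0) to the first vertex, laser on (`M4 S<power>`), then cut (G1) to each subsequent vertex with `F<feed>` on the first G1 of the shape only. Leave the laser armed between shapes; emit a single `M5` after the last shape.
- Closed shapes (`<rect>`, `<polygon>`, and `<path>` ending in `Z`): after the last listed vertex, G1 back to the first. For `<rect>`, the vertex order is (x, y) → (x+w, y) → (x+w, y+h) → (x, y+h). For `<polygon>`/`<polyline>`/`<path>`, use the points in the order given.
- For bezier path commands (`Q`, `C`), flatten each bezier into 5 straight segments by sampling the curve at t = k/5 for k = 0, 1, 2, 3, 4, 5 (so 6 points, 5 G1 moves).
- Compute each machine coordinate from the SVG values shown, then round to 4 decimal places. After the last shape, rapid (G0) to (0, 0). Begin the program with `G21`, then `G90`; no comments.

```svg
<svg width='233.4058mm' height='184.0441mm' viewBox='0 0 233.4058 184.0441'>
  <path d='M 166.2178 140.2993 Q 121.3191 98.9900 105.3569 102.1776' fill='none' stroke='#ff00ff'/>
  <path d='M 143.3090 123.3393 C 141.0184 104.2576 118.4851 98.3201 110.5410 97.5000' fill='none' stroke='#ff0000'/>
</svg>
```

viewBox `0 0 233.4058 184.0441` with mm width/height → 1 unit = 1 mm. Flip: y_m = 184.0441 − y_svg.

**Shape 1** — `<path>` quadratic bezier, stroke `#ff00ff` → cut (S931, F1297). Control points (SVG): P0=(166.2178,140.2993), P1=(121.3191,98.9900), P2=(105.3569,102.1776); sampled at t=k/5. Machine vertices: (166.2178,43.7448) → (149.4158,58.4886) → (134.9287,69.6727) → (122.7565,77.2971) → (112.8992,81.3617) → (105.3569,81.8665). Open path.

**Shape 2** — `<path>` cubic bezier, stroke `#ff0000` → score (S589, F1935). Control points (SVG): P0=(143.3090,123.3393), P1=(141.0184,104.2576), P2=(118.4851,98.3201), P3=(110.5410,97.5000); sampled at t=k/5. Machine vertices: (143.3090,60.7048) → (139.7842,70.6407) → (133.0730,77.8073) → (124.8475,82.5899) → (116.7795,85.3737) → (110.5410,86.5441). Open path.

G21
G90
G0 X166.2178 Y43.7448
M4 S931
G1 X149.4158 Y58.4886 F1297
G1 X134.9287 Y69.6727
G1 X122.7565 Y77.2971
G1 X112.8992 Y81.3617
G1 X105.3569 Y81.8665
G0 X143.3090 Y60.7048
M4 S589
G1 X139.7842 Y70.6407 F1935
G1 X133.0730 Y77.8073
G1 X124.8475 Y82.5899
G1 X116.7795 Y85.3737
G1 X110.5410 Y86.5441
M5
G0 X0.0000 Y0.0000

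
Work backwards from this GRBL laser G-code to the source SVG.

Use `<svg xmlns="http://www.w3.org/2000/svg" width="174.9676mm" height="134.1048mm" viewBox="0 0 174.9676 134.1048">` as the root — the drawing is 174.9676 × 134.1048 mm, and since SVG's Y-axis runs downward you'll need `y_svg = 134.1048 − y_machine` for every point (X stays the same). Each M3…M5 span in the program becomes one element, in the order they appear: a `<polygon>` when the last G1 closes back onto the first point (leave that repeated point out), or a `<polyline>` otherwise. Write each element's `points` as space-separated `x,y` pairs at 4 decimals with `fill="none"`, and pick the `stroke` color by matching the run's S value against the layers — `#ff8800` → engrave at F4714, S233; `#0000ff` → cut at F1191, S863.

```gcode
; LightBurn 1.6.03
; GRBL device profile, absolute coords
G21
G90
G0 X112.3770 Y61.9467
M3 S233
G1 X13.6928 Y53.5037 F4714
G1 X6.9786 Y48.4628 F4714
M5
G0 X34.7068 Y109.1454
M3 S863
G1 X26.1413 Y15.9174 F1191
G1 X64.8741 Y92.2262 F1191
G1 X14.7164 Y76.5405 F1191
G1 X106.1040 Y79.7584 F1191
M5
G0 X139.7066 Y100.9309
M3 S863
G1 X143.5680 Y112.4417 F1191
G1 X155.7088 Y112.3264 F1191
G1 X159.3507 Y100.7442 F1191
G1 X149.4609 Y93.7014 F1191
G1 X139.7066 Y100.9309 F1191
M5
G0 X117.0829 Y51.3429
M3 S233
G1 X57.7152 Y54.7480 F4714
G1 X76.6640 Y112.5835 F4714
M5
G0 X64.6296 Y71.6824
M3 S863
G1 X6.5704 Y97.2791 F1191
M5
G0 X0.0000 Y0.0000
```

<svg xmlns="http://www.w3.org/2000/svg" width="174.9676mm" height="134.1048mm" viewBox="0 0 174.9676 134.1048">
  <polyline points="112.3770,72.1581 13.6928,80.6011 6.9786,85.6420" fill="none" stroke="#ff8800"/>
  <polyline points="34.7068,24.9594 26.1413,118.1874 64.8741,41.8786 14.7164,57.5643 106.1040,54.3464" fill="none" stroke="#0000ff"/>
  <polygon points="139.7066,33.1739 143.5680,21.6631 155.7088,21.7784 159.3507,33.3606 149.4609,40.4034" fill="none" stroke="#0000ff"/>
  <polyline points="117.0829,82.7619 57.7152,79.3568 76.6640,21.5213" fill="none" stroke="#ff8800"/>
  <polyline points="64.6296,62.4224 6.5704,36.8257" fill="none" stroke="#0000ff"/>
</svg>

y_svg = 134.1048 − y_m.

[1] S233→`#ff8800` (engrave); open run; points: 112.3770,72.1581 13.6928,80.6011 6.9786,85.6420

[2] S863→`#0000ff` (cut); open run; points: 34.7068,24.9594 26.1413,118.1874 64.8741,41.8786 14.7164,57.5643 106.1040,54.3464

[3] S863→`#0000ff` (cut); closed run; points: 139.7066,33.1739 143.5680,21.6631 155.7088,21.7784 159.3507,33.3606 149.4609,40.4034

[4] S233→`#ff8800` (engrave); open run; points: 117.0829,82.7619 57.7152,79.3568 76.6640,21.5213

[5] S863→`#0000ff` (cut); open run; points: 64.6296,62.4224 6.5704,36.8257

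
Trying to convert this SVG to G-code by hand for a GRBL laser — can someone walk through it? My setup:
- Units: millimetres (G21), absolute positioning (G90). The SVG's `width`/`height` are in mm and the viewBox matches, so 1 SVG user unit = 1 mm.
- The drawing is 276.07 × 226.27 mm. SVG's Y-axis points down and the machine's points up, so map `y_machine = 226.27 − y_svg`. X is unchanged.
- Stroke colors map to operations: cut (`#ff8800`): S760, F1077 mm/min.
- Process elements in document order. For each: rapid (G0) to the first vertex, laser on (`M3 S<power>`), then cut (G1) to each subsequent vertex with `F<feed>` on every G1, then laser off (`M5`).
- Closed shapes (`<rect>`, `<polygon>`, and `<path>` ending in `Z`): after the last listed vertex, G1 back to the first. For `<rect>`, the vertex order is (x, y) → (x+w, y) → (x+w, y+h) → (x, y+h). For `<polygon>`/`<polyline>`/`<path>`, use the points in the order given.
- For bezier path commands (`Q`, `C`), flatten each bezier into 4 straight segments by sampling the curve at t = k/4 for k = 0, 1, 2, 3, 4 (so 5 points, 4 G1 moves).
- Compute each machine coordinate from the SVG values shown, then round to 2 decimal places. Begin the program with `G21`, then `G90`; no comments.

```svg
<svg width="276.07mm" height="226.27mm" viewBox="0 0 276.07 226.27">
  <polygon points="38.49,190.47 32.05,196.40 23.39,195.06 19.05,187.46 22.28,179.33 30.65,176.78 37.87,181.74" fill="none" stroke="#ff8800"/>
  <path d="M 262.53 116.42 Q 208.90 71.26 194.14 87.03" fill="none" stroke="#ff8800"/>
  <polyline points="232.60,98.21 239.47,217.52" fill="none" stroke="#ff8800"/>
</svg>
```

G21
G90
G0 X38.49 Y35.80
M3 S760
G1 X32.05 Y29.87 F1077
G1 X23.39 Y31.21 F1077
G1 X19.05 Y38.81 F1077
G1 X22.28 Y46.94 F1077
G1 X30.65 Y49.49 F1077
G1 X37.87 Y44.53 F1077
G1 X38.49 Y35.80 F1077
M5
G0 X262.53 Y109.85
M3 S760
G1 X238.14 Y128.62 F1077
G1 X218.62 Y139.78 F1077
G1 X203.95 Y143.32 F1077
G1 X194.14 Y139.24 F1077
M5
G0 X232.60 Y128.06
M3 S760
G1 X239.47 Y8.75 F1077
M5

Since the viewBox matches the mm dimensions, user units are millimetres directly. The only transform is the Y-flip y_m = 226.27 − y_svg.

Shape 1 is a regular polygon drawn with `<polygon>`. Its stroke #ff8800 means cut at S760, F1077. After flipping Y the toolpath is (38.49,35.80) → (32.05,29.87) → (23.39,31.21) → (19.05,38.81) → (22.28,46.94) → (30.65,49.49) → (37.87,44.53) → (38.49,35.80), returning to the start.

Shape 2 is a quadratic bezier drawn with `<path>`. Its stroke #ff8800 means cut at S760, F1077. After flipping Y the toolpath is (262.53,109.85) → (238.14,128.62) → (218.62,139.78) → (203.95,143.32) → (194.14,139.24).

Shape 3 is a line segment drawn with `<polyline>`. Its stroke #ff8800 means cut at S760, F1077. After flipping Y the toolpath is (232.60,128.06) → (239.47,8.75).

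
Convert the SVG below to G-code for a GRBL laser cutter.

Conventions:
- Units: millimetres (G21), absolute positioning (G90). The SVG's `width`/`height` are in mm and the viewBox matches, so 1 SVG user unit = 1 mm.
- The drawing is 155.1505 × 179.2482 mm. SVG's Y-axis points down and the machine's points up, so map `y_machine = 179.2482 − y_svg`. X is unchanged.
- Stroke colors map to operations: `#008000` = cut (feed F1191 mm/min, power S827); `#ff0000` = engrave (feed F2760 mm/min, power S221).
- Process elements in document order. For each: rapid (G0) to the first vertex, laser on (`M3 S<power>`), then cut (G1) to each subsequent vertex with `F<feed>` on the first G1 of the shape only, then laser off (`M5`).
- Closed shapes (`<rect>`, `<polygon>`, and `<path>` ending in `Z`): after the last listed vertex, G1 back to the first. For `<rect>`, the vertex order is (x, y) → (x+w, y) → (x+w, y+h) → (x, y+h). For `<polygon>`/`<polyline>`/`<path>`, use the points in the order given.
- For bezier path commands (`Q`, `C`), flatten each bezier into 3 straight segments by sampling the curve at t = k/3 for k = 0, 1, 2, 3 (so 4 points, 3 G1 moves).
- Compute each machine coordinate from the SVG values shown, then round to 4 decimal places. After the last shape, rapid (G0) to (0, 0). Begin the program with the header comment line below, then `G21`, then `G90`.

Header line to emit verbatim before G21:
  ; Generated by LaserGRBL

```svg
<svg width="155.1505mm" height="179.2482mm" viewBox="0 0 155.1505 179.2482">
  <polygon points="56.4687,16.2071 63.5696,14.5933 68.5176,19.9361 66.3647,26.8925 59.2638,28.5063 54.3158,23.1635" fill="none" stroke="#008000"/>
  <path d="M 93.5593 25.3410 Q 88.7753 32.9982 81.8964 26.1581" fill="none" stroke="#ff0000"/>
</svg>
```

; Generated by LaserGRBL
G21
G90
G0 X56.4687 Y163.0411
M3 S827
G1 X63.5696 Y164.6549 F1191
G1 X68.5176 Y159.3121
G1 X66.3647 Y152.3557
G1 X59.2638 Y150.7419
G1 X54.3158 Y156.0847
G1 X56.4687 Y163.0411
M5
G0 X93.5593 Y153.9072
M3 S221
G1 X90.1372 Y150.4132 F2760
G1 X86.2496 Y150.1408
G1 X81.8964 Y153.0901
M5
G0 X0.0000 Y0.0000

1 u = 1 mm; y_m = 179.2482 − y.

[1] `<polygon>` regular polygon, #008000→cut S827 F1191: (56.4687,163.0411) → (63.5696,164.6549) → (68.5176,159.3121) → (66.3647,152.3557) → (59.2638,150.7419) → (54.3158,156.0847) → (56.4687,163.0411) (closed)

[2] `<path>` quadratic bezier, #ff0000→engrave S221 F2760: (93.5593,153.9072) → (90.1372,150.4132) → (86.2496,150.1408) → (81.8964,153.0901)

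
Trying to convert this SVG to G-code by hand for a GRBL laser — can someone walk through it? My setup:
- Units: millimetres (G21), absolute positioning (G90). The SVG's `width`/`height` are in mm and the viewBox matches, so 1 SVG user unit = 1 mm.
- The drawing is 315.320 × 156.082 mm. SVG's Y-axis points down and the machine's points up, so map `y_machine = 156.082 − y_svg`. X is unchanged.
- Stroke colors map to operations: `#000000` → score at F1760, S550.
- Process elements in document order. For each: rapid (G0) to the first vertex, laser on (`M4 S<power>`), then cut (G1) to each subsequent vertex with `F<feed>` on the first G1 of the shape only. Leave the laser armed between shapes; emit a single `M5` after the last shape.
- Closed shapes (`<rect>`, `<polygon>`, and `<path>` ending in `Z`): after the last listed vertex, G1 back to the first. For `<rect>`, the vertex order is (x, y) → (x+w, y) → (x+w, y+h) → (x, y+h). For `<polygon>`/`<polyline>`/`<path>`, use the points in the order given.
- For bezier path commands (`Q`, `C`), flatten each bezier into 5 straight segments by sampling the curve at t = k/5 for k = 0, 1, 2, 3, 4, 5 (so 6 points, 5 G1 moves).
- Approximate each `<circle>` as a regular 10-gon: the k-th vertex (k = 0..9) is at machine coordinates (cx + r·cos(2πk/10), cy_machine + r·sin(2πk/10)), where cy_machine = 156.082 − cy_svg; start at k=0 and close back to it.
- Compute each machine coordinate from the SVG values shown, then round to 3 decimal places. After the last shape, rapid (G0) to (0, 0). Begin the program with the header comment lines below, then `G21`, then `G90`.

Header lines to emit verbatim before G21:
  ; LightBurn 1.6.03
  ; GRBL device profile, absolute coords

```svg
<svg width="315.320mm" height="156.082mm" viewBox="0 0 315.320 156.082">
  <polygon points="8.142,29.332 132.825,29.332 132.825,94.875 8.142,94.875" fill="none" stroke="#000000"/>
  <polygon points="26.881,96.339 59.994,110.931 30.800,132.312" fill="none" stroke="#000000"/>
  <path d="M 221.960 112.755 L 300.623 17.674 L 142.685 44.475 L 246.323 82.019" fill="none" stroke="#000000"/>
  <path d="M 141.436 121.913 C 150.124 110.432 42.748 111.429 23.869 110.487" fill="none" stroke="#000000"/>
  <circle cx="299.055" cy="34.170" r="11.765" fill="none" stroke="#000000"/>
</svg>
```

; LightBurn 1.6.03
; GRBL device profile, absolute coords
G21
G90
G0 X8.142 Y126.750
M4 S550
G1 X132.825 Y126.750 F1760
G1 X132.825 Y61.207
G1 X8.142 Y61.207
G1 X8.142 Y126.750
G0 X26.881 Y59.743
M4 S550
G1 X59.994 Y45.151 F1760
G1 X30.800 Y23.770
G1 X26.881 Y59.743
G0 X221.960 Y43.327
M4 S550
G1 X300.623 Y138.408 F1760
G1 X142.685 Y111.607
G1 X246.323 Y74.063
G0 X141.436 Y34.169
M4 S550
G1 X134.358 Y39.676 F1760
G1 X109.243 Y42.879
G1 X75.910 Y44.473
G1 X44.180 Y45.147
G1 X23.869 Y45.595
G0 X310.820 Y121.912
M4 S550
G1 X308.573 Y128.827 F1760
G1 X302.691 Y133.101
G1 X295.419 Y133.101
G1 X289.537 Y128.827
G1 X287.290 Y121.912
G1 X289.537 Y114.997
G1 X295.419 Y110.723
G1 X302.691 Y110.723
G1 X308.573 Y114.997
G1 X310.820 Y121.912
M5
G0 X0.000 Y0.000

Since the viewBox matches the mm dimensions, user units are millimetres directly. The only transform is the Y-flip y_m = 156.082 − y_svg.

Shape 1 is a rectangle drawn with `<polygon>`. Its stroke #000000 means score at S550, F1760. After flipping Y the toolpath is (8.142,126.750) → (132.825,126.750) → (132.825,61.207) → (8.142,61.207) → (8.142,126.750), returning to the start.

Shape 2 is a regular polygon drawn with `<polygon>`. Its stroke #000000 means score at S550, F1760. After flipping Y the toolpath is (26.881,59.743) → (59.994,45.151) → (30.800,23.770) → (26.881,59.743), returning to the start.

Shape 3 is a open polyline drawn with `<path>`. Its stroke #000000 means score at S550, F1760. After flipping Y the toolpath is (221.960,43.327) → (300.623,138.408) → (142.685,111.607) → (246.323,74.063).

Shape 4 is a cubic bezier drawn with `<path>`. Its stroke #000000 means score at S550, F1760. After flipping Y the toolpath is (141.436,34.169) → (134.358,39.676) → (109.243,42.879) → (75.910,44.473) → (44.180,45.147) → (23.869,45.595).

Shape 5 is a circle drawn with `<circle>`. Its stroke #000000 means score at S550, F1760. After flipping Y the toolpath is (310.820,121.912) → (308.573,128.827) → (302.691,133.101) → (295.419,133.101) → (289.537,128.827) → (287.290,121.912) → (289.537,114.997) → (295.419,110.723) → (302.691,110.723) → (308.573,114.997) → (310.820,121.912), returning to the start.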